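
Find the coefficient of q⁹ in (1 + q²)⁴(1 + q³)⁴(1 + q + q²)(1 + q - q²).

(1 + q²)⁴ has coefficients 1,0,4,0,6,0,4,0,1 for degrees 0…8.
(1 + q³)⁴ has coefficients 1,0,0,4,0,0,6,0,0,4 for degrees 0…9.
Multiplying by (1 + q + q²) gives running coefficients 1,1,1,4,4,4,6,6,6,4 for degrees 0…9.
Finally multiplying by (1 + q - q²), the product of all factors after the first has coefficients 1,2,1,4,7,4,6,8,6,4 for degrees 0…9.
[q⁹] = 1·4 + 4·8 + 6·4 + 4·4 + 1·2 = 78.

78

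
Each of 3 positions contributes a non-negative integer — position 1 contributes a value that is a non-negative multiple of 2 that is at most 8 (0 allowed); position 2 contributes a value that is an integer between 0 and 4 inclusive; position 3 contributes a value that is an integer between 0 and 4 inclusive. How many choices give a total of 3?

6

The generating function for the choices is (1 + y^2 + y^4 + y^6 + y^8)·(1 + y + y^2 + y^3 + y^4)·(1 + y + y^2 + y^3 + y^4); the count is [y^3].
(1 + y^2 + y^4 + y^6 + y^8) has coefficients 1,0,1,0 for degrees 0…3.
(1 + y + y^2 + y^3 + y^4) has coefficients 1,1,1,1 for degrees 0…3.
Finally multiplying by (1 + y + y^2 + y^3 + y^4), the product of all factors after the first has coefficients 1,2,3,4 for degrees 0…3.
[y^3] = 1·4 + 1·2 = 6.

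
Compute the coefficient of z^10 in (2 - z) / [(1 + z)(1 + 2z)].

Partial fractions give a closed form: a_n = (-3)·(-1)^n + (5)·(-2)^n.
At n = 10: a_10 = 5117.

5117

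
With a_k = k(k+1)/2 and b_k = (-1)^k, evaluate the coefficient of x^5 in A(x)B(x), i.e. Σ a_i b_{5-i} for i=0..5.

9

This is [x^5] in the product of the two ordinary generating functions.
Σ = 0·(-1) + 1·1 + 3·(-1) + 6·1 + 10·(-1) + 15·1 = 9.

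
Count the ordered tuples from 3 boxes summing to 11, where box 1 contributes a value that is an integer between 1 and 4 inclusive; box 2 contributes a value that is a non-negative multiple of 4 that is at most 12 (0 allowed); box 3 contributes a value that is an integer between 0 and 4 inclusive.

5

The generating function for the choices is (y + y² + y³ + y⁴)·(1 + y⁴ + y⁸ + y¹²)·(1 + y + y² + y³ + y⁴); the count is [y¹¹].
(y + y² + y³ + y⁴) has coefficients 0,1,1,1,1 for degrees 0…4.
(1 + y⁴ + y⁸ + y¹²) has coefficients 1,0,0,0,1,0,0,0,1,0,0,0 for degrees 0…11.
Finally multiplying by (1 + y + y² + y³ + y⁴), the product of all factors after the first has coefficients 1,1,1,1,2,1,1,1,2,1,1,1 for degrees 0…11.
[y¹¹] = 1·1 + 1·1 + 1·2 + 1·1 = 5.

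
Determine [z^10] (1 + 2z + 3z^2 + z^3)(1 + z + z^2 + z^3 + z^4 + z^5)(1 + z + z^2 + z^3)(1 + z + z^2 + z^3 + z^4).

85

(1 + 2z + 3z^2 + z^3) has coefficients 1,2,3,1 for degrees 0…3.
(1 + z + z^2 + z^3 + z^4 + z^5) has coefficients 1,1,1,1,1,1,0,0,0,0,0 for degrees 0…10.
Multiplying by (1 + z + z^2 + z^3) gives running coefficients 1,2,3,4,4,4,3,2,1,0,0 for degrees 0…10.
Finally multiplying by (1 + z + z^2 + z^3 + z^4), the product of all factors after the first has coefficients 1,3,6,10,14,17,18,17,14,10,6 for degrees 0…10.
[z^10] = 1·6 + 2·10 + 3·14 + 1·17 = 85.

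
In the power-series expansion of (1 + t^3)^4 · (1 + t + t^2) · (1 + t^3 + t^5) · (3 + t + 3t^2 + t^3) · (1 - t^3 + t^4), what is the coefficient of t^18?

44

(1 + t^3)^4 has coefficients 1,0,0,4,0,0,6,0,0,4,0,0,1 for degrees 0…12.
(1 + t + t^2) has coefficients 1,1,1,0,0,0,0,0,0,0,0,0,0,0,0,0,0,0,0 for degrees 0…18.
Multiplying by (1 + t^3 + t^5) gives running coefficients 1,1,1,1,1,2,1,1,0,0,0,0,0,0,0,0,0,0,0 for degrees 0…18.
Multiplying by (3 + t + 3t^2 + t^3) gives running coefficients 3,4,7,8,8,11,9,11,6,4,1,0,0,0,0,0,0,0,0 for degrees 0…18.
Finally multiplying by (1 - t^3 + t^4), the product of all factors after the first has coefficients 3,4,7,5,7,8,8,11,3,6,-1,5,2,3,1,0,0,0,0 for degrees 0…18.
[t^18] = 1·0 + 4·0 + 6·2 + 4·6 + 1·8 = 44.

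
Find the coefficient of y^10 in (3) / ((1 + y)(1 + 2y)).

6141

The denominator gives the recurrence a_n = −3a_(n−1) − 2a_(n−2) for n ≥ 2; the numerator fixes a_0 = 3, a_1 = -9.
Iterating: 3, -9, 21, -45, 93, -189, 381, -765, 1533, -3069, 6141, so a_10 = 6141.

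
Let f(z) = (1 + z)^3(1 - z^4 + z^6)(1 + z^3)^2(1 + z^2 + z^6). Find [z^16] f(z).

6

(1 + z)^3 has coefficients 1,3,3,1 for degrees 0…3.
(1 - z^4 + z^6) has coefficients 1,0,0,0,-1,0,1,0,0,0,0,0,0,0,0,0,0 for degrees 0…16.
Multiplying by (1 + z^3)^2 gives running coefficients 1,0,0,2,-1,0,2,-2,0,2,-1,0,1,0,0,0,0 for degrees 0…16.
Finally multiplying by (1 + z^2 + z^6), the product of all factors after the first has coefficients 1,0,1,2,-1,2,2,-2,2,2,-2,2,2,-2,1,2,-1 for degrees 0…16.
[z^16] = 1·(-1) + 3·2 + 3·1 + 1·(-2) = 6.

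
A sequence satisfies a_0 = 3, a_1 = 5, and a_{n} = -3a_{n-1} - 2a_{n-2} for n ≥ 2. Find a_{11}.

16373

The ordinary generating function has denominator 1 + 3z + 2z^2.
Iterating the recurrence: a_0,…,a_{11} = 3, 5, -21, 53, -117, 245, -501, 1013, -2037, 4085, -8181, 16373.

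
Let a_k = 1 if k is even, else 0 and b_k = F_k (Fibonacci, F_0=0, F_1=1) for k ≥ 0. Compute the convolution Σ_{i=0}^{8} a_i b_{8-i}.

33

The convolution is the t^8 coefficient of A(t)B(t).
Σ = 1·21 + 0·13 + 1·8 + 0·5 + 1·3 + 0·2 + 1·1 + 0·1 + 1·0 = 33.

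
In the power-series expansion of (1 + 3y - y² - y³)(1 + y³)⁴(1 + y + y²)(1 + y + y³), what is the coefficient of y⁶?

26

(1 + 3y - y² - y³) has coefficients 1,3,-1,-1 for degrees 0…3.
(1 + y³)⁴ has coefficients 1,0,0,4,0,0,6 for degrees 0…6.
Multiplying by (1 + y + y²) gives running coefficients 1,1,1,4,4,4,6 for degrees 0…6.
Finally multiplying by (1 + y + y³), the product of all factors after the first has coefficients 1,2,2,6,9,9,14 for degrees 0…6.
[y⁶] = 1·14 + 3·9 − 1·9 − 1·6 = 26.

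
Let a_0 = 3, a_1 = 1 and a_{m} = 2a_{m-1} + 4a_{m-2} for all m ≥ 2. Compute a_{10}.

The ordinary generating function has denominator 1 - 2t - 4t^2.
Iterating the recurrence: a_0,…,a_{10} = 3, 1, 14, 32, 120, 368, 1216, 3904, 12672, 40960, 132608.

132608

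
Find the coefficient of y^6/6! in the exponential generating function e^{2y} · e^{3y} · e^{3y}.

262144

The EGF product rule gives c_6 = Σ_{k_1+k_2+k_3=6} C(6; k_1,k_2,k_3) · ∏ g_i(k_i), where e^{2y} gives (2)^k; e^{3y} gives (3)^k; e^{3y} gives (3)^k.
g_1(k) for k = 0…6: 1, 2, 4, 8, 16, 32, 64.
g_2(k) for k = 0…6: 1, 3, 9, 27, 81, 243, 729.
g_3(k) for k = 0…6: 1, 3, 9, 27, 81, 243, 729.
First combine the last two factors: h(k) = Σ_j C(k,j)·g_2(j)·g_3(k−j) for k = 0…6: 1, 6, 36, 216, 1296, 7776, 46656.
c_6 = Σ_k C(6,k)·g_1(k)·h(6−k) = 1·1·46656 + 6·2·7776 + 15·4·1296 + 20·8·216 + 15·16·36 + 6·32·6 + 1·64·1 = 46656 + 93312 + 77760 + 34560 + 8640 + 1152 + 64 = 262144.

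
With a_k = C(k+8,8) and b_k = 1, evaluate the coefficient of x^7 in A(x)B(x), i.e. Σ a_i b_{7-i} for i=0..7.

This is [x^7] in the product of the two ordinary generating functions.
Σ = 1·1 + 9·1 + 45·1 + 165·1 + 495·1 + 1287·1 + 3003·1 + 6435·1 = 11440.

11440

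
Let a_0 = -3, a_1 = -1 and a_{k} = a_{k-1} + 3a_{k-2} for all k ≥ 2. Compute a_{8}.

-1090

The ordinary generating function has denominator 1 - y - 3y^2.
Iterating the recurrence: a_0,…,a_{8} = -3, -1, -10, -13, -43, -82, -211, -457, -1090.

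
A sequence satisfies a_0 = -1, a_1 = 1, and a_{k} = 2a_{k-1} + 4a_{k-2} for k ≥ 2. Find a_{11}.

The ordinary generating function has denominator 1 - 2y - 4y^2.
Iterating the recurrence: a_0,…,a_{11} = -1, 1, -2, 0, -8, -16, -64, -192, -640, -2048, -6656, -21504.

-21504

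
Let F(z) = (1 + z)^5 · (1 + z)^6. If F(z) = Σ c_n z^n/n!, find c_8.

The EGF product rule gives c_8 = Σ_{k_1+k_2=8} C(8; k_1,k_2) · ∏ g_i(k_i), where (1+z)^5 gives the falling factorial (5)_k; (1+z)^6 gives the falling factorial (6)_k.
g_1(k) for k = 0…8: 1, 5, 20, 60, 120, 120, 0, 0, 0.
g_2(k) for k = 0…8: 1, 6, 30, 120, 360, 720, 720, 0, 0.
c_8 = Σ_k C(8,k)·g_1(k)·g_2(8−k) = 28·20·720 + 56·60·720 + 70·120·360 + 56·120·120 = 403200 + 2419200 + 3024000 + 806400 = 6652800.

6652800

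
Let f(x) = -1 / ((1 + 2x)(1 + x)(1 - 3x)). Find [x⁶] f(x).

-379

Partial fractions give a closed form: a_n = (-4/5)·(-2)^n + (1/4)·(-1)^n + (-9/20)·3^n.
At n = 6: a_6 = -379.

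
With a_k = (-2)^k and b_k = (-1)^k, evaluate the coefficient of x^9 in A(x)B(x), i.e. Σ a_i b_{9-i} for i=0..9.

The convolution is the t^9 coefficient of A(t)B(t).
Σ = 1·(-1) − 2·1 + 4·(-1) − 8·1 + 16·(-1) − 32·1 + 64·(-1) − 128·1 + 256·(-1) − 512·1 = -1023.

-1023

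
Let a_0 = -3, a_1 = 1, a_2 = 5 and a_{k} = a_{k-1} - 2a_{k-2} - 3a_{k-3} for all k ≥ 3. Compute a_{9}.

The ordinary generating function has denominator 1 - q + 2q^2 + 3q^3.
Iterating the recurrence: a_0,…,a_{9} = -3, 1, 5, 12, -1, -40, -74, 9, 277, 481.

481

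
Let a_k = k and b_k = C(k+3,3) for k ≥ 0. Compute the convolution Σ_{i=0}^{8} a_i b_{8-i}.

The convolution is the t^8 coefficient of A(t)B(t).
Σ = 0·165 + 1·120 + 2·84 + 3·56 + 4·35 + 5·20 + 6·10 + 7·4 + 8·1 = 792.

792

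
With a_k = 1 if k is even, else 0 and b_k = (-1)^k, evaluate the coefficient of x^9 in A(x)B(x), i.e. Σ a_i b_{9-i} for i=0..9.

Write out a_i and b_{9-i} for i = 0,…,9 and sum the products.
Σ = 1·(-1) + 0·1 + 1·(-1) + 0·1 + 1·(-1) + 0·1 + 1·(-1) + 0·1 + 1·(-1) + 0·1 = -5.

-5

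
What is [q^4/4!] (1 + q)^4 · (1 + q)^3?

The EGF product rule gives c_4 = Σ_{k_1+k_2=4} C(4; k_1,k_2) · ∏ g_i(k_i), where (1+q)^4 gives the falling factorial (4)_k; (1+q)^3 gives the falling factorial (3)_k.
g_1(k) for k = 0…4: 1, 4, 12, 24, 24.
g_2(k) for k = 0…4: 1, 3, 6, 6, 0.
c_4 = Σ_k C(4,k)·g_1(k)·g_2(4−k) = 4·4·6 + 6·12·6 + 4·24·3 + 1·24·1 = 96 + 432 + 288 + 24 = 840.

840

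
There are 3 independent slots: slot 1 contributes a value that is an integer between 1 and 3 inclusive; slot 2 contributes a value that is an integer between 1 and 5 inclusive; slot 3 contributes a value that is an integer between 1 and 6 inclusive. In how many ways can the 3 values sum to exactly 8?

The generating function for the choices is (z + z² + z³)·(z + z² + z³ + z⁴ + z⁵)·(z + z² + z³ + z⁴ + z⁵ + z⁶); the count is [z⁸].
(z + z² + z³) has coefficients 0,1,1,1 for degrees 0…3.
(z + z² + z³ + z⁴ + z⁵) has coefficients 0,1,1,1,1,1,0,0,0 for degrees 0…8.
Finally multiplying by (z + z² + z³ + z⁴ + z⁵ + z⁶), the product of all factors after the first has coefficients 0,0,1,2,3,4,5,5,4 for degrees 0…8.
[z⁸] = 1·5 + 1·5 + 1·4 = 14.

14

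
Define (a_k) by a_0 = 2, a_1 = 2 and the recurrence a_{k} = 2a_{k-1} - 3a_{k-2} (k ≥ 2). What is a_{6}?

The ordinary generating function has denominator 1 - 2y + 3y^2.
Iterating the recurrence: a_0,…,a_{6} = 2, 2, -2, -10, -14, 2, 46.

46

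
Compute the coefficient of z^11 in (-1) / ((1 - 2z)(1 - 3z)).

-527345

Partial fractions give a closed form: a_n = (2)·2^n + (-3)·3^n.
At n = 11: a_11 = -527345.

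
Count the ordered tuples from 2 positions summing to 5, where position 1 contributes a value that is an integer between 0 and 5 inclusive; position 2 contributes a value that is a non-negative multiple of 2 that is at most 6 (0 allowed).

3

The generating function for the choices is (1 + t + t² + t³ + t⁴ + t⁵)·(1 + t² + t⁴ + t⁶); the count is [t⁵].
(1 + t + t² + t³ + t⁴ + t⁵) has coefficients 1,1,1,1,1,1 for degrees 0…5.
(1 + t² + t⁴ + t⁶) has coefficients 1,0,1,0,1,0 for degrees 0…5.
[t⁵] = 1·0 + 1·1 + 1·0 + 1·1 + 1·0 + 1·1 = 3.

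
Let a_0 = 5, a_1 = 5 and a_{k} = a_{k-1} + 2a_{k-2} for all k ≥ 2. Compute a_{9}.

1705

The ordinary generating function has denominator 1 - z - 2z^2.
Iterating the recurrence: a_0,…,a_{9} = 5, 5, 15, 25, 55, 105, 215, 425, 855, 1705.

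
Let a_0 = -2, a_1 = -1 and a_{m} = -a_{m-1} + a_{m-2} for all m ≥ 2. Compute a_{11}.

The ordinary generating function has denominator 1 + q - q^2.
Iterating the recurrence: a_0,…,a_{11} = -2, -1, -1, 0, -1, 1, -2, 3, -5, 8, -13, 21.

21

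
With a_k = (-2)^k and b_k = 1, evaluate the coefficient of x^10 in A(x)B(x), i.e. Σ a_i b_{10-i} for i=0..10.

Write out a_i and b_{10-i} for i = 0,…,10 and sum the products.
Σ = 1·1 − 2·1 + 4·1 − 8·1 + 16·1 − 32·1 + 64·1 − 128·1 + 256·1 − 512·1 + 1024·1 = 683.

683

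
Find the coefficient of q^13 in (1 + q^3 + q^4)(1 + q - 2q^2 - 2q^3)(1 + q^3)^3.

(1 + q^3 + q^4) has coefficients 1,0,0,1,1 for degrees 0…4.
(1 + q - 2q^2 - 2q^3) has coefficients 1,1,-2,-2,0,0,0,0,0,0,0,0,0,0 for degrees 0…13.
Finally multiplying by (1 + q^3)^3, the product of all factors after the first has coefficients 1,1,-2,1,3,-6,-3,3,-6,-5,1,-2,-2,0 for degrees 0…13.
[q^13] = 1·0 + 1·1 + 1·(-5) = -4.

-4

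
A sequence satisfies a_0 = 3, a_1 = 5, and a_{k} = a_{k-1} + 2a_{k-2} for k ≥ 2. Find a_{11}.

5461

The ordinary generating function has denominator 1 - y - 2y^2.
Iterating the recurrence: a_0,…,a_{11} = 3, 5, 11, 21, 43, 85, 171, 341, 683, 1365, 2731, 5461.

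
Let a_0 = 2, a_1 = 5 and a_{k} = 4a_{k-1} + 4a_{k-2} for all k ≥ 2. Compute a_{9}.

1678592

The ordinary generating function has denominator 1 - 4z - 4z^2.
Iterating the recurrence: a_0,…,a_{9} = 2, 5, 28, 132, 640, 3088, 14912, 72000, 347648, 1678592.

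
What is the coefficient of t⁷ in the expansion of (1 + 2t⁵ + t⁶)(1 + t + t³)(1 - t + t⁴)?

(1 + 2t⁵ + t⁶) has coefficients 1,0,0,0,0,2,1 for degrees 0…6.
(1 + t + t³) has coefficients 1,1,0,1,0,0,0,0 for degrees 0…7.
Finally multiplying by (1 - t + t⁴), the product of all factors after the first has coefficients 1,0,-1,1,0,1,0,1 for degrees 0…7.
[t⁷] = 1·1 + 2·(-1) + 1·0 = -1.

-1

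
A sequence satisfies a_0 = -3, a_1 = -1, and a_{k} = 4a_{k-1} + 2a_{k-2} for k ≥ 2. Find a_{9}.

-327696

The ordinary generating function has denominator 1 - 4z - 2z^2.
Iterating the recurrence: a_0,…,a_{9} = -3, -1, -10, -42, -188, -836, -3720, -16552, -73648, -327696.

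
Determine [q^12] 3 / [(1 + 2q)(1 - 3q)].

961509

The denominator gives the recurrence a_n = a_(n−1) + 6a_(n−2) for n ≥ 2; the numerator fixes a_0 = 3, a_1 = 3.
Iterating: 3, 3, 21, 39, 165, 399, 1389, 3783, 12117, 34815, 107517, 316407, 961509, so a_12 = 961509.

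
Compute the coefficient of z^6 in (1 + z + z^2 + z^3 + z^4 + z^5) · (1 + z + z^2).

2

(1 + z + z^2 + z^3 + z^4 + z^5) has coefficients 1,1,1,1,1,1 for degrees 0…5.
(1 + z + z^2) has coefficients 1,1,1,0,0,0,0 for degrees 0…6.
[z^6] = 1·0 + 1·0 + 1·0 + 1·0 + 1·1 + 1·1 = 2.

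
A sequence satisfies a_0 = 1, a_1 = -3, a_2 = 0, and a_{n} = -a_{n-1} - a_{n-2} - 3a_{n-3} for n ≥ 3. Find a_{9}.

-27

The ordinary generating function has denominator 1 + t + t^2 + 3t^3.
Iterating the recurrence: a_0,…,a_{9} = 1, -3, 0, 0, 9, -9, 0, -18, 45, -27.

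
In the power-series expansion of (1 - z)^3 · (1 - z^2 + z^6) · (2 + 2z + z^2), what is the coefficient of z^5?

-2

(1 - z)^3 has coefficients 1,-3,3,-1 for degrees 0…3.
(1 - z^2 + z^6) has coefficients 1,0,-1,0,0,0 for degrees 0…5.
Finally multiplying by (2 + 2z + z^2), the product of all factors after the first has coefficients 2,2,-1,-2,-1,0 for degrees 0…5.
[z^5] = 1·0 − 3·(-1) + 3·(-2) − 1·(-1) = -2.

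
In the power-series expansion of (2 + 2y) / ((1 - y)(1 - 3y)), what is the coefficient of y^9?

Partial fractions give a closed form: a_n = (-2)·1^n + (4)·3^n.
At n = 9: a_9 = 78730.

78730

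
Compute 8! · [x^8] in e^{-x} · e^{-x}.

The EGF product rule gives c_8 = Σ_{k_1+k_2=8} C(8; k_1,k_2) · ∏ g_i(k_i), where e^{-x} gives (-1)^k; e^{-x} gives (-1)^k.
g_1(k) for k = 0…8: 1, -1, 1, -1, 1, -1, 1, -1, 1.
g_2(k) for k = 0…8: 1, -1, 1, -1, 1, -1, 1, -1, 1.
c_8 = Σ_k C(8,k)·g_1(k)·g_2(8−k) = 1·1·1 + 8·(-1)·(-1) + 28·1·1 + 56·(-1)·(-1) + 70·1·1 + 56·(-1)·(-1) + 28·1·1 + 8·(-1)·(-1) + 1·1·1 = 1 + 8 + 28 + 56 + 70 + 56 + 28 + 8 + 1 = 256.

256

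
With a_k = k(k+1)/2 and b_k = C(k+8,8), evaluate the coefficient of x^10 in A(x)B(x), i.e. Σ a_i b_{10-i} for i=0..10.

167960

Write out a_i and b_{10-i} for i = 0,…,10 and sum the products.
Σ = 0·43758 + 1·24310 + 3·12870 + 6·6435 + 10·3003 + 15·1287 + 21·495 + 28·165 + 36·45 + 45·9 + 55·1 = 167960.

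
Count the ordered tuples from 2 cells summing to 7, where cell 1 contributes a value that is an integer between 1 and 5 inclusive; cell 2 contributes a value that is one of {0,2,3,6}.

The generating function for the choices is (y + y^2 + y^3 + y^4 + y^5)·(1 + y^2 + y^3 + y^6); the count is [y^7].
(y + y^2 + y^3 + y^4 + y^5) has coefficients 0,1,1,1,1,1 for degrees 0…5.
(1 + y^2 + y^3 + y^6) has coefficients 1,0,1,1,0,0,1,0 for degrees 0…7.
[y^7] = 1·1 + 1·0 + 1·0 + 1·1 + 1·1 = 3.

3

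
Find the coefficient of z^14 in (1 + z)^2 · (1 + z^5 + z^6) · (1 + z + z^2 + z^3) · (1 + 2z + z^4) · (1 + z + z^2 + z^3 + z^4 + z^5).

(1 + z)^2 has coefficients 1,2,1 for degrees 0…2.
(1 + z^5 + z^6) has coefficients 1,0,0,0,0,1,1,0,0,0,0,0,0,0,0 for degrees 0…14.
Multiplying by (1 + z + z^2 + z^3) gives running coefficients 1,1,1,1,0,1,2,2,2,1,0,0,0,0,0 for degrees 0…14.
Multiplying by (1 + 2z + z^4) gives running coefficients 1,3,3,3,3,2,5,7,6,6,4,2,2,1,0 for degrees 0…14.
Finally multiplying by (1 + z + z^2 + z^3 + z^4 + z^5), the product of all factors after the first has coefficients 1,4,7,10,13,15,19,23,26,29,30,30,27,21,15 for degrees 0…14.
[z^14] = 1·15 + 2·21 + 1·27 = 84.

84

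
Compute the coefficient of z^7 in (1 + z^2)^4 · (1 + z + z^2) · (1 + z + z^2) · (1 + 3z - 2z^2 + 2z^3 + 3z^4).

(1 + z^2)^4 has coefficients 1,0,4,0,6,0,4,0 for degrees 0…7.
(1 + z + z^2) has coefficients 1,1,1,0,0,0,0,0 for degrees 0…7.
Multiplying by (1 + z + z^2) gives running coefficients 1,2,3,2,1,0,0,0 for degrees 0…7.
Finally multiplying by (1 + 3z - 2z^2 + 2z^3 + 3z^4), the product of all factors after the first has coefficients 1,5,7,9,8,11,11,8 for degrees 0…7.
[z^7] = 1·8 + 4·11 + 6·9 + 4·5 = 126.

126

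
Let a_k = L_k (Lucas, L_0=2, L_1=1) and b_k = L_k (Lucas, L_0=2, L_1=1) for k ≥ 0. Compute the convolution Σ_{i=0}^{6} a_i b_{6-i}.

152

The convolution is the x^6 coefficient of A(x)B(x).
Σ = 2·18 + 1·11 + 3·7 + 4·4 + 7·3 + 11·1 + 18·2 = 152.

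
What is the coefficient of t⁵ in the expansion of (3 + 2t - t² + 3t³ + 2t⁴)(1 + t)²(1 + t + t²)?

(3 + 2t - t² + 3t³ + 2t⁴) has coefficients 3,2,-1,3,2 for degrees 0…4.
(1 + t)² has coefficients 1,2,1,0,0,0 for degrees 0…5.
Finally multiplying by (1 + t + t²), the product of all factors after the first has coefficients 1,3,4,3,1,0 for degrees 0…5.
[t⁵] = 3·0 + 2·1 − 1·3 + 3·4 + 2·3 = 17.

17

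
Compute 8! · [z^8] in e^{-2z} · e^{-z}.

The EGF product rule gives c_8 = Σ_{k_1+k_2=8} C(8; k_1,k_2) · ∏ g_i(k_i), where e^{-2z} gives (-2)^k; e^{-z} gives (-1)^k.
g_1(k) for k = 0…8: 1, -2, 4, -8, 16, -32, 64, -128, 256.
g_2(k) for k = 0…8: 1, -1, 1, -1, 1, -1, 1, -1, 1.
c_8 = Σ_k C(8,k)·g_1(k)·g_2(8−k) = 1·1·1 + 8·(-2)·(-1) + 28·4·1 + 56·(-8)·(-1) + 70·16·1 + 56·(-32)·(-1) + 28·64·1 + 8·(-128)·(-1) + 1·256·1 = 1 + 16 + 112 + 448 + 1120 + 1792 + 1792 + 1024 + 256 = 6561.

6561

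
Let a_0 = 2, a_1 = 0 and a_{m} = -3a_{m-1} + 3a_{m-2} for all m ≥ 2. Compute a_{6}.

1026

The ordinary generating function has denominator 1 + 3t - 3t^2.
Iterating the recurrence: a_0,…,a_{6} = 2, 0, 6, -18, 72, -270, 1026.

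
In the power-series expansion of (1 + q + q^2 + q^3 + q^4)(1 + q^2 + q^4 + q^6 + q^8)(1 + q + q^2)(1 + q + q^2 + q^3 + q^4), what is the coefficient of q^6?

(1 + q + q^2 + q^3 + q^4) has coefficients 1,1,1,1,1 for degrees 0…4.
(1 + q^2 + q^4 + q^6 + q^8) has coefficients 1,0,1,0,1,0,1 for degrees 0…6.
Multiplying by (1 + q + q^2) gives running coefficients 1,1,2,1,2,1,2 for degrees 0…6.
Finally multiplying by (1 + q + q^2 + q^3 + q^4), the product of all factors after the first has coefficients 1,2,4,5,7,7,8 for degrees 0…6.
[q^6] = 1·8 + 1·7 + 1·7 + 1·5 + 1·4 = 31.

31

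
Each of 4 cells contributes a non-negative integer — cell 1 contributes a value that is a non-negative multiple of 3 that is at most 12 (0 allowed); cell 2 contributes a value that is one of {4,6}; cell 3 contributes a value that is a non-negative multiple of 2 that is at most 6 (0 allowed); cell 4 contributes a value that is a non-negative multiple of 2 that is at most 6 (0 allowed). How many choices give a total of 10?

8

The generating function for the choices is (1 + t³ + t⁶ + t⁹ + t¹²)·(t⁴ + t⁶)·(1 + t² + t⁴ + t⁶)·(1 + t² + t⁴ + t⁶); the count is [t¹⁰].
(1 + t³ + t⁶ + t⁹ + t¹²) has coefficients 1,0,0,1,0,0,1,0,0,1,0 for degrees 0…10.
(t⁴ + t⁶) has coefficients 0,0,0,0,1,0,1,0,0,0,0 for degrees 0…10.
Multiplying by (1 + t² + t⁴ + t⁶) gives running coefficients 0,0,0,0,1,0,2,0,2,0,2 for degrees 0…10.
Finally multiplying by (1 + t² + t⁴ + t⁶), the product of all factors after the first has coefficients 0,0,0,0,1,0,3,0,5,0,7 for degrees 0…10.
[t¹⁰] = 1·7 + 1·0 + 1·1 + 1·0 = 8.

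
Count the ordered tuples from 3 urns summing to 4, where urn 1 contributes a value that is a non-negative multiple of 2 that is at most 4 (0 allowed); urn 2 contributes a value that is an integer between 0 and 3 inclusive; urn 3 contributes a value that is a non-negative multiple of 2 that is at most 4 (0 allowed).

5

The generating function for the choices is (1 + t^2 + t^4)·(1 + t + t^2 + t^3)·(1 + t^2 + t^4); the count is [t^4].
(1 + t^2 + t^4) has coefficients 1,0,1,0,1 for degrees 0…4.
(1 + t + t^2 + t^3) has coefficients 1,1,1,1,0 for degrees 0…4.
Finally multiplying by (1 + t^2 + t^4), the product of all factors after the first has coefficients 1,1,2,2,2 for degrees 0…4.
[t^4] = 1·2 + 1·2 + 1·1 = 5.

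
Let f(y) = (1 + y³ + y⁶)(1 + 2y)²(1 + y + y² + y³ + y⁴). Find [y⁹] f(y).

13

(1 + y³ + y⁶) has coefficients 1,0,0,1,0,0,1 for degrees 0…6.
(1 + 2y)² has coefficients 1,4,4,0,0,0,0,0,0,0 for degrees 0…9.
Finally multiplying by (1 + y + y² + y³ + y⁴), the product of all factors after the first has coefficients 1,5,9,9,9,8,4,0,0,0 for degrees 0…9.
[y⁹] = 1·0 + 1·4 + 1·9 = 13.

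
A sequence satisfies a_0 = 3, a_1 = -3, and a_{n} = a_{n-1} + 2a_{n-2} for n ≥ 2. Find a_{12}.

3

The ordinary generating function has denominator 1 - z - 2z^2.
Iterating the recurrence: a_0,…,a_{12} = 3, -3, 3, -3, 3, -3, 3, -3, 3, -3, 3, -3, 3.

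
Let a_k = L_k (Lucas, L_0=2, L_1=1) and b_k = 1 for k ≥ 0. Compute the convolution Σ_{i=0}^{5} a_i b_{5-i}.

28

Write out a_i and b_{5-i} for i = 0,…,5 and sum the products.
Σ = 2·1 + 1·1 + 3·1 + 4·1 + 7·1 + 11·1 = 28.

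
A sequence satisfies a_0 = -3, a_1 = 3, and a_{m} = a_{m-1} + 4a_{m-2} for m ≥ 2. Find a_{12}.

-33153

The ordinary generating function has denominator 1 - z - 4z^2.
Iterating the recurrence: a_0,…,a_{12} = -3, 3, -9, 3, -33, -21, -153, -237, -849, -1797, -5193, -12381, -33153.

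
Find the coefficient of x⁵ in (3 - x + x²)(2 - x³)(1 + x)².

-2

(3 - x + x²) has coefficients 3,-1,1 for degrees 0…2.
(2 - x³) has coefficients 2,0,0,-1,0,0 for degrees 0…5.
Finally multiplying by (1 + x)², the product of all factors after the first has coefficients 2,4,2,-1,-2,-1 for degrees 0…5.
[x⁵] = 3·(-1) − 1·(-2) + 1·(-1) = -2.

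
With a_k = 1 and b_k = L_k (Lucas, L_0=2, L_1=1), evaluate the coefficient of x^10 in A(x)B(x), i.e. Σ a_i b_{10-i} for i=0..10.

Write out a_i and b_{10-i} for i = 0,…,10 and sum the products.
Σ = 1·123 + 1·76 + 1·47 + 1·29 + 1·18 + 1·11 + 1·7 + 1·4 + 1·3 + 1·1 + 1·2 = 321.

321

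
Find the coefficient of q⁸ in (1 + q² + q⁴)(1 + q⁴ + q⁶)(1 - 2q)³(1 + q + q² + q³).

(1 + q² + q⁴) has coefficients 1,0,1,0,1 for degrees 0…4.
(1 + q⁴ + q⁶) has coefficients 1,0,0,0,1,0,1,0,0 for degrees 0…8.
Multiplying by (1 - 2q)³ gives running coefficients 1,-6,12,-8,1,-6,13,-14,12 for degrees 0…8.
Finally multiplying by (1 + q + q² + q³), the product of all factors after the first has coefficients 1,-5,7,-1,-1,-1,0,-6,5 for degrees 0…8.
[q⁸] = 1·5 + 1·0 + 1·(-1) = 4.

4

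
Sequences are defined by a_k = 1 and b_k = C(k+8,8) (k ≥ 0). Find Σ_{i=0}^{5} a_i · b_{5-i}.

2002

The convolution is the x^5 coefficient of A(x)B(x).
Σ = 1·1287 + 1·495 + 1·165 + 1·45 + 1·9 + 1·1 = 2002.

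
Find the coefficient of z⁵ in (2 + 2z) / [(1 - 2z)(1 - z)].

188

Partial fractions give a closed form: a_n = (6)·2^n + (-4)·1^n.
At n = 5: a_5 = 188.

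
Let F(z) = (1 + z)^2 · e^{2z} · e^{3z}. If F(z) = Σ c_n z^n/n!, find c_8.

2515625

The EGF product rule gives c_8 = Σ_{k_1+k_2+k_3=8} C(8; k_1,k_2,k_3) · ∏ g_i(k_i), where (1+z)^2 gives the falling factorial (2)_k; e^{2z} gives (2)^k; e^{3z} gives (3)^k.
g_1(k) for k = 0…8: 1, 2, 2, 0, 0, 0, 0, 0, 0.
g_2(k) for k = 0…8: 1, 2, 4, 8, 16, 32, 64, 128, 256.
g_3(k) for k = 0…8: 1, 3, 9, 27, 81, 243, 729, 2187, 6561.
First combine the last two factors: h(k) = Σ_j C(k,j)·g_2(j)·g_3(k−j) for k = 0…8: 1, 5, 25, 125, 625, 3125, 15625, 78125, 390625.
c_8 = Σ_k C(8,k)·g_1(k)·h(8−k) = 1·1·390625 + 8·2·78125 + 28·2·15625 = 390625 + 1250000 + 875000 = 2515625.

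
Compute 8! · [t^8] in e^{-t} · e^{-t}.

256

The EGF product rule gives c_8 = Σ_{k_1+k_2=8} C(8; k_1,k_2) · ∏ g_i(k_i), where e^{-t} gives (-1)^k; e^{-t} gives (-1)^k.
g_1(k) for k = 0…8: 1, -1, 1, -1, 1, -1, 1, -1, 1.
g_2(k) for k = 0…8: 1, -1, 1, -1, 1, -1, 1, -1, 1.
c_8 = Σ_k C(8,k)·g_1(k)·g_2(8−k) = 1·1·1 + 8·(-1)·(-1) + 28·1·1 + 56·(-1)·(-1) + 70·1·1 + 56·(-1)·(-1) + 28·1·1 + 8·(-1)·(-1) + 1·1·1 = 1 + 8 + 28 + 56 + 70 + 56 + 28 + 8 + 1 = 256.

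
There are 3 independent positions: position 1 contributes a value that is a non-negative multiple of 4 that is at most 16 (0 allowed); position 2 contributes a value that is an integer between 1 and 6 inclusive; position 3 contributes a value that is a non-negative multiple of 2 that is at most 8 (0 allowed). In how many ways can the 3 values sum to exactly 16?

The generating function for the choices is (1 + x^4 + x^8 + x^12 + x^16)·(x + x^2 + x^3 + x^4 + x^5 + x^6)·(1 + x^2 + x^4 + x^6 + x^8); the count is [x^16].
(1 + x^4 + x^8 + x^12 + x^16) has coefficients 1,0,0,0,1,0,0,0,1,0,0,0,1,0,0,0,1 for degrees 0…16.
(x + x^2 + x^3 + x^4 + x^5 + x^6) has coefficients 0,1,1,1,1,1,1,0,0,0,0,0,0,0,0,0,0 for degrees 0…16.
Finally multiplying by (1 + x^2 + x^4 + x^6 + x^8), the product of all factors after the first has coefficients 0,1,1,2,2,3,3,3,3,3,3,2,2,1,1,0,0 for degrees 0…16.
[x^16] = 1·0 + 1·2 + 1·3 + 1·2 + 1·0 = 7.

7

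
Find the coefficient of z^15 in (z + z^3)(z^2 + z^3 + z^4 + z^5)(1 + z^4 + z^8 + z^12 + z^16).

(z + z^3) has coefficients 0,1,0,1 for degrees 0…3.
(z^2 + z^3 + z^4 + z^5) has coefficients 0,0,1,1,1,1,0,0,0,0,0,0,0,0,0,0 for degrees 0…15.
Finally multiplying by (1 + z^4 + z^8 + z^12 + z^16), the product of all factors after the first has coefficients 0,0,1,1,1,1,1,1,1,1,1,1,1,1,1,1 for degrees 0…15.
[z^15] = 1·1 + 1·1 = 2.

2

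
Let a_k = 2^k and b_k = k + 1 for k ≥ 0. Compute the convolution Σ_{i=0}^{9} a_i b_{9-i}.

2036

Write out a_i and b_{9-i} for i = 0,…,9 and sum the products.
Σ = 1·10 + 2·9 + 4·8 + 8·7 + 16·6 + 32·5 + 64·4 + 128·3 + 256·2 + 512·1 = 2036.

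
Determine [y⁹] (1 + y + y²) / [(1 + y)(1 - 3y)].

The denominator gives the recurrence a_n = 2a_(n−1) + 3a_(n−2) for n ≥ 3; the numerator fixes a_0 = 1, a_1 = 3, a_2 = 10.
Iterating: 1, 3, 10, 29, 88, 263, 790, 2369, 7108, 21323, so a_9 = 21323.

21323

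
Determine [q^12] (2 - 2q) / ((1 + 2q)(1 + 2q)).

The denominator gives the recurrence a_n = −4a_(n−1) − 4a_(n−2) for n ≥ 2; the numerator fixes a_0 = 2, a_1 = -10.
Iterating: 2, -10, 32, -88, 224, -544, 1280, -2944, 6656, -14848, 32768, -71680, 155648, so a_12 = 155648.

155648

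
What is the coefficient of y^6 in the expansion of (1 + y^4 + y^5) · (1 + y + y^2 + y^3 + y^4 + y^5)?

(1 + y^4 + y^5) has coefficients 1,0,0,0,1,1 for degrees 0…5.
(1 + y + y^2 + y^3 + y^4 + y^5) has coefficients 1,1,1,1,1,1,0 for degrees 0…6.
[y^6] = 1·0 + 1·1 + 1·1 = 2.

2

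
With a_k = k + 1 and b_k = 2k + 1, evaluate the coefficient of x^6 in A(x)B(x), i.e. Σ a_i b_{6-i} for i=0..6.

The convolution is the x^6 coefficient of A(x)B(x).
Σ = 1·13 + 2·11 + 3·9 + 4·7 + 5·5 + 6·3 + 7·1 = 140.

140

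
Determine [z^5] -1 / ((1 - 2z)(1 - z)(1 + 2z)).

-21

The denominator gives the recurrence a_n = a_(n−1) + 4a_(n−2) − 4a_(n−3) for n ≥ 3; the numerator fixes a_0 = -1, a_1 = -1, a_2 = -5.
Iterating: -1, -1, -5, -5, -21, -21, so a_5 = -21.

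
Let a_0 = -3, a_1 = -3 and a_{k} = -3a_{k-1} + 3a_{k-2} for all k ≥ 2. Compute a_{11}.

The ordinary generating function has denominator 1 + 3x - 3x^2.
Iterating the recurrence: a_0,…,a_{11} = -3, -3, 0, -9, 27, -108, 405, -1539, 5832, -22113, 83835, -317844.

-317844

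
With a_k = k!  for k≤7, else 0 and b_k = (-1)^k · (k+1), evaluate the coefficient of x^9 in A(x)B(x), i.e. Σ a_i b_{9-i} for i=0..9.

This is [x^9] in the product of the two ordinary generating functions.
Σ = 1·(-10) + 1·9 + 2·(-8) + 6·7 + 24·(-6) + 120·5 + 720·(-4) + 5040·3 + 0·(-2) + 0·1 = 12721.

12721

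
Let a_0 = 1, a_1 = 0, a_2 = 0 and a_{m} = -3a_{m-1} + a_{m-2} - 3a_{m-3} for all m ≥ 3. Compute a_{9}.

-4728

The ordinary generating function has denominator 1 + 3x - x^2 + 3x^3.
Iterating the recurrence: a_0,…,a_{9} = 1, 0, 0, -3, 9, -30, 108, -381, 1341, -4728.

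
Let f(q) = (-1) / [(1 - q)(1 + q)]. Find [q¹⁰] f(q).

-1

The denominator gives the recurrence a_n = a_(n−2) for n ≥ 2; the numerator fixes a_0 = -1, a_1 = 0.
Iterating: -1, 0, -1, 0, -1, 0, -1, 0, -1, 0, -1, so a_10 = -1.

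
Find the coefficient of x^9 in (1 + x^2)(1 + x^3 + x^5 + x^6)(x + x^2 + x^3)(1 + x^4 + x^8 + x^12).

6

(1 + x^2) has coefficients 1,0,1 for degrees 0…2.
(1 + x^3 + x^5 + x^6) has coefficients 1,0,0,1,0,1,1,0,0,0 for degrees 0…9.
Multiplying by (x + x^2 + x^3) gives running coefficients 0,1,1,1,1,1,2,2,2,1 for degrees 0…9.
Finally multiplying by (1 + x^4 + x^8 + x^12), the product of all factors after the first has coefficients 0,1,1,1,1,2,3,3,3,3 for degrees 0…9.
[x^9] = 1·3 + 1·3 = 6.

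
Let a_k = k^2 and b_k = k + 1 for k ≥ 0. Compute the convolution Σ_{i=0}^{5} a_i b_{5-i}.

Write out a_i and b_{5-i} for i = 0,…,5 and sum the products.
Σ = 0·6 + 1·5 + 4·4 + 9·3 + 16·2 + 25·1 = 105.

105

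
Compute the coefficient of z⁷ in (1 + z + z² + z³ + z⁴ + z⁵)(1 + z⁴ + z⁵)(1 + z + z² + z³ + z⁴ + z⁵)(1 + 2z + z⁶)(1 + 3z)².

396

(1 + z + z² + z³ + z⁴ + z⁵) has coefficients 1,1,1,1,1,1 for degrees 0…5.
(1 + z⁴ + z⁵) has coefficients 1,0,0,0,1,1,0,0 for degrees 0…7.
Multiplying by (1 + z + z² + z³ + z⁴ + z⁵) gives running coefficients 1,1,1,1,2,3,2,2 for degrees 0…7.
Multiplying by (1 + 2z + z⁶) gives running coefficients 1,3,3,3,4,7,9,7 for degrees 0…7.
Finally multiplying by (1 + 3z)², the product of all factors after the first has coefficients 1,9,30,48,49,58,87,124 for degrees 0…7.
[z⁷] = 1·124 + 1·87 + 1·58 + 1·49 + 1·48 + 1·30 = 396.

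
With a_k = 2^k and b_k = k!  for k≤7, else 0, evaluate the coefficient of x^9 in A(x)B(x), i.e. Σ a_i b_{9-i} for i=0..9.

30016

Write out a_i and b_{9-i} for i = 0,…,9 and sum the products.
Σ = 1·0 + 2·0 + 4·5040 + 8·720 + 16·120 + 32·24 + 64·6 + 128·2 + 256·1 + 512·1 = 30016.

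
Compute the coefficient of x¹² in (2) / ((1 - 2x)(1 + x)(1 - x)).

Partial fractions give a closed form: a_n = (8/3)·2^n + (1/3)·(-1)^n + (-1)·1^n.
At n = 12: a_12 = 10922.

10922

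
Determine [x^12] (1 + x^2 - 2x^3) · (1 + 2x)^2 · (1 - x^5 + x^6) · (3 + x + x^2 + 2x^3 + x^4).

11

(1 + x^2 - 2x^3) has coefficients 1,0,1,-2 for degrees 0…3.
(1 + 2x)^2 has coefficients 1,4,4,0,0,0,0,0,0,0,0,0,0 for degrees 0…12.
Multiplying by (1 - x^5 + x^6) gives running coefficients 1,4,4,0,0,-1,-3,0,4,0,0,0,0 for degrees 0…12.
Finally multiplying by (3 + x + x^2 + 2x^3 + x^4), the product of all factors after the first has coefficients 3,13,17,10,13,9,-6,-4,7,-3,1,8,4 for degrees 0…12.
[x^12] = 1·4 + 1·1 − 2·(-3) = 11.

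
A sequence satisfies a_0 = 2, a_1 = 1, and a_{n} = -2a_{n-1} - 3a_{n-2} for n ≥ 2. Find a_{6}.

76

The ordinary generating function has denominator 1 + 2t + 3t^2.
Iterating the recurrence: a_0,…,a_{6} = 2, 1, -8, 13, -2, -35, 76.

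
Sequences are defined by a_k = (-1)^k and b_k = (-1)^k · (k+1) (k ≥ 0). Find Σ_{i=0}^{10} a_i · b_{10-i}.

66

The convolution is the t^10 coefficient of A(t)B(t).
Σ = 1·11 − 1·(-10) + 1·9 − 1·(-8) + 1·7 − 1·(-6) + 1·5 − 1·(-4) + 1·3 − 1·(-2) + 1·1 = 66.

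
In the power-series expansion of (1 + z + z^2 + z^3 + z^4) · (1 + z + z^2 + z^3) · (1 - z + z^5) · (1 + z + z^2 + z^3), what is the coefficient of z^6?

2

(1 + z + z^2 + z^3 + z^4) has coefficients 1,1,1,1,1 for degrees 0…4.
(1 + z + z^2 + z^3) has coefficients 1,1,1,1,0,0,0 for degrees 0…6.
Multiplying by (1 - z + z^5) gives running coefficients 1,0,0,0,-1,1,1 for degrees 0…6.
Finally multiplying by (1 + z + z^2 + z^3), the product of all factors after the first has coefficients 1,1,1,1,-1,0,1 for degrees 0…6.
[z^6] = 1·1 + 1·0 + 1·(-1) + 1·1 + 1·1 = 2.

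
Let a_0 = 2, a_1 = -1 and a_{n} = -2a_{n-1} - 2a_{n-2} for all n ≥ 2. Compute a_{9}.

-16

The ordinary generating function has denominator 1 + 2q + 2q^2.
Iterating the recurrence: a_0,…,a_{9} = 2, -1, -2, 6, -8, 4, 8, -24, 32, -16.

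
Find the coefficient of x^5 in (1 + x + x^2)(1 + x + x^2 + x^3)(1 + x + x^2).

6

(1 + x + x^2) has coefficients 1,1,1 for degrees 0…2.
(1 + x + x^2 + x^3) has coefficients 1,1,1,1,0,0 for degrees 0…5.
Finally multiplying by (1 + x + x^2), the product of all factors after the first has coefficients 1,2,3,3,2,1 for degrees 0…5.
[x^5] = 1·1 + 1·2 + 1·3 = 6.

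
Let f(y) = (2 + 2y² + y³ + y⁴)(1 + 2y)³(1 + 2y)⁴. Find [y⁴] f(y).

(2 + 2y² + y³ + y⁴) has coefficients 2,0,2,1,1 for degrees 0…4.
(1 + 2y)³ has coefficients 1,6,12,8,0 for degrees 0…4.
Finally multiplying by (1 + 2y)⁴, the product of all factors after the first has coefficients 1,14,84,280,560 for degrees 0…4.
[y⁴] = 2·560 + 2·84 + 1·14 + 1·1 = 1303.

1303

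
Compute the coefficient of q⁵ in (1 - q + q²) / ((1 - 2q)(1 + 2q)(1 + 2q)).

-160

The denominator gives the recurrence a_n = −2a_(n−1) + 4a_(n−2) + 8a_(n−3) for n ≥ 3; the numerator fixes a_0 = 1, a_1 = -3, a_2 = 11.
Iterating: 1, -3, 11, -26, 72, -160, so a_5 = -160.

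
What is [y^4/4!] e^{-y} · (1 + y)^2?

The EGF product rule gives c_4 = Σ_{k_1+k_2=4} C(4; k_1,k_2) · ∏ g_i(k_i), where e^{-y} gives (-1)^k; (1+y)^2 gives the falling factorial (2)_k.
g_1(k) for k = 0…4: 1, -1, 1, -1, 1.
g_2(k) for k = 0…4: 1, 2, 2, 0, 0.
c_4 = Σ_k C(4,k)·g_1(k)·g_2(4−k) = 6·1·2 + 4·(-1)·2 + 1·1·1 = 12 − 8 + 1 = 5.

5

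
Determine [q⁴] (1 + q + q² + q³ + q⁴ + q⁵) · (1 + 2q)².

(1 + q + q² + q³ + q⁴ + q⁵) has coefficients 1,1,1,1,1 for degrees 0…4.
(1 + 2q)² has coefficients 1,4,4,0,0 for degrees 0…4.
[q⁴] = 1·0 + 1·0 + 1·4 + 1·4 + 1·1 = 9.

9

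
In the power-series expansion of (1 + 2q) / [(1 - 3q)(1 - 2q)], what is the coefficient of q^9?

The denominator gives the recurrence a_n = 5a_(n−1) − 6a_(n−2) for n ≥ 2; the numerator fixes a_0 = 1, a_1 = 7.
Iterating: 1, 7, 29, 103, 341, 1087, 3389, 10423, 31781, 96367, so a_9 = 96367.

96367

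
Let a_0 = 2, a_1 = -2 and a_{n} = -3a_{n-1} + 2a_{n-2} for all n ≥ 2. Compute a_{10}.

The ordinary generating function has denominator 1 + 3z - 2z^2.
Iterating the recurrence: a_0,…,a_{10} = 2, -2, 10, -34, 122, -434, 1546, -5506, 19610, -69842, 248746.

248746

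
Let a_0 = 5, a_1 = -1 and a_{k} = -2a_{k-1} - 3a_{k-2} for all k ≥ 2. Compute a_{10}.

-1117

The ordinary generating function has denominator 1 + 2q + 3q^2.
Iterating the recurrence: a_0,…,a_{10} = 5, -1, -13, 29, -19, -49, 155, -163, -139, 767, -1117.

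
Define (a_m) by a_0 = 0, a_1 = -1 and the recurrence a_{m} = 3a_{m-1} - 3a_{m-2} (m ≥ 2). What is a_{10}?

The ordinary generating function has denominator 1 - 3t + 3t^2.
Iterating the recurrence: a_0,…,a_{10} = 0, -1, -3, -6, -9, -9, 0, 27, 81, 162, 243.

243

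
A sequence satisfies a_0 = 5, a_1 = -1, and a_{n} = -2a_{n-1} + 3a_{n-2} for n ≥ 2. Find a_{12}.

797165

The ordinary generating function has denominator 1 + 2t - 3t^2.
Iterating the recurrence: a_0,…,a_{12} = 5, -1, 17, -37, 125, -361, 1097, -3277, 9845, -29521, 88577, -265717, 797165.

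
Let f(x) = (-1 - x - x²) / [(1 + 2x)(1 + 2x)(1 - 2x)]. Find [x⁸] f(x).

-1024

The denominator gives the recurrence a_n = −2a_(n−1) + 4a_(n−2) + 8a_(n−3) for n ≥ 3; the numerator fixes a_0 = -1, a_1 = 1, a_2 = -7.
Iterating: -1, 1, -7, 10, -40, 64, -208, 352, -1024, so a_8 = -1024.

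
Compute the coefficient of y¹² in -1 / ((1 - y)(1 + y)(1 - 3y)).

-597871

The denominator gives the recurrence a_n = 3a_(n−1) + a_(n−2) − 3a_(n−3) for n ≥ 3; the numerator fixes a_0 = -1, a_1 = -3, a_2 = -10.
Iterating: -1, -3, -10, -30, -91, -273, -820, -2460, -7381, -22143, -66430, -199290, -597871, so a_12 = -597871.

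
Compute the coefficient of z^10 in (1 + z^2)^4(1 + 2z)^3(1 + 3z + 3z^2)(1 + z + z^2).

(1 + z^2)^4 has coefficients 1,0,4,0,6,0,4,0,1 for degrees 0…8.
(1 + 2z)^3 has coefficients 1,6,12,8,0,0,0,0,0,0,0 for degrees 0…10.
Multiplying by (1 + 3z + 3z^2) gives running coefficients 1,9,33,62,60,24,0,0,0,0,0 for degrees 0…10.
Finally multiplying by (1 + z + z^2), the product of all factors after the first has coefficients 1,10,43,104,155,146,84,24,0,0,0 for degrees 0…10.
[z^10] = 1·0 + 4·0 + 6·84 + 4·155 + 1·43 = 1167.

1167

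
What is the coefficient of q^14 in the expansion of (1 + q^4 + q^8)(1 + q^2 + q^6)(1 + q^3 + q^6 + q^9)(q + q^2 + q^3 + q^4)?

(1 + q^4 + q^8) has coefficients 1,0,0,0,1,0,0,0,1 for degrees 0…8.
(1 + q^2 + q^6) has coefficients 1,0,1,0,0,0,1,0,0,0,0,0,0,0,0 for degrees 0…14.
Multiplying by (1 + q^3 + q^6 + q^9) gives running coefficients 1,0,1,1,0,1,2,0,1,2,0,1,1,0,0 for degrees 0…14.
Finally multiplying by (q + q^2 + q^3 + q^4), the product of all factors after the first has coefficients 0,1,1,2,3,2,3,4,3,4,5,3,4,4,2 for degrees 0…14.
[q^14] = 1·2 + 1·5 + 1·3 = 10.

10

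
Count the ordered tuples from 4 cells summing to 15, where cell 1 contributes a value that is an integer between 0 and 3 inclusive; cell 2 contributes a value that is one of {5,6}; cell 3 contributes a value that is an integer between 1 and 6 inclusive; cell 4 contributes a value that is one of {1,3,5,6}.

The generating function for the choices is (1 + z + z² + z³)·(z⁵ + z⁶)·(z + z² + z³ + z⁴ + z⁵ + z⁶)·(z + z³ + z⁵ + z⁶); the count is [z¹⁵].
(1 + z + z² + z³) has coefficients 1,1,1,1 for degrees 0…3.
(z⁵ + z⁶) has coefficients 0,0,0,0,0,1,1,0,0,0,0,0,0,0,0,0 for degrees 0…15.
Multiplying by (z + z² + z³ + z⁴ + z⁵ + z⁶) gives running coefficients 0,0,0,0,0,0,1,2,2,2,2,2,1,0,0,0 for degrees 0…15.
Finally multiplying by (z + z³ + z⁵ + z⁶), the product of all factors after the first has coefficients 0,0,0,0,0,0,0,1,2,3,4,5,7,7,6,5 for degrees 0…15.
[z¹⁵] = 1·5 + 1·6 + 1·7 + 1·7 = 25.

25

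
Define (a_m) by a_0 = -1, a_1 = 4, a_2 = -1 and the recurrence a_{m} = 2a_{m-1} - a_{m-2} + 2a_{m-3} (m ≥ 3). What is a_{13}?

-3272

The ordinary generating function has denominator 1 - 2y + y^2 - 2y^3.
Iterating the recurrence: a_0,…,a_{13} = -1, 4, -1, -8, -7, -8, -25, -56, -103, -200, -409, -824, -1639, -3272.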